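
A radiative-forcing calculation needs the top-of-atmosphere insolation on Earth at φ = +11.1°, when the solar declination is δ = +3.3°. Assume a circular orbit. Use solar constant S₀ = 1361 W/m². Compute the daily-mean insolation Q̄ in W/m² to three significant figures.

cos H₀ = −tan(+11.1°) tan(+3.300°) = -0.0113, H₀ = 1.5821 rad.
Bracket: H₀ sin φ sin δ + cos φ cos δ sin H₀ = 1.5821×0.19252×0.05756 + 0.98129×0.99834×0.99994 = 0.017532 + 0.979602 = 0.997134.
Q̄ = (S₀/π) × [bracket] = (1361/π) × 0.997134 = 432.0 W/m².

Q̄ ≈ 432 W/m²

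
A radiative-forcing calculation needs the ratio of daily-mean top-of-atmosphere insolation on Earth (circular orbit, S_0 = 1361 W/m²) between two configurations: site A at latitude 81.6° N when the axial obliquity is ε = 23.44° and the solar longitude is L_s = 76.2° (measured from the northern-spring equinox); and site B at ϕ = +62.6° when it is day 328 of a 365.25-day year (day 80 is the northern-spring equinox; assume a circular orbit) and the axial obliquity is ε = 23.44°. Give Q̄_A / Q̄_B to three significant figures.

Q̄_A / Q̄_B ≈ 22.3

— Configuration A (ϕ=+81.6°):
Solar declination: sin δ = sin ε · sin L_s = sin 23.44° × sin 76.2° = 0.38631, so δ = +22.725°.
cos h₀ = −tan(+81.6°) tan(+22.725°) = -2.8362 ≤ −1 ⇒ polar day, h₀ = π.
Bracket: h₀ sin ϕ sin δ + cos ϕ cos δ sin h₀ = 3.1416×0.98927×0.38631 + 0.14608×0.92237×0.00000 = 1.200609 + 0.000000 = 1.200609.
Q̄ = (S_0/π) × [bracket] = (1361/π) × 1.200609 = 520.13 W/m².
— Configuration B (ϕ=+62.6°):
Solar longitude: L_s = 360° × (328 − 80)/365.25 = 244.435°.
sin δ = sin 23.44° × sin 244.435° = -0.35884, so δ = -21.029°.
cos h₀ = −tan(+62.6°) tan(-21.029°) = 0.7417, h₀ = 0.7352 rad.
Bracket: h₀ sin ϕ sin δ + cos ϕ cos δ sin h₀ = 0.7352×0.88782×-0.35884 + 0.46020×0.93340×0.67076 = -0.234224 + 0.288125 = 0.053901.
Q̄ = (S_0/π) × [bracket] = (1361/π) × 0.053901 = 23.351 W/m².
Ratio Q̄_A / Q̄_B = 520.13 / 23.351 = 22.27.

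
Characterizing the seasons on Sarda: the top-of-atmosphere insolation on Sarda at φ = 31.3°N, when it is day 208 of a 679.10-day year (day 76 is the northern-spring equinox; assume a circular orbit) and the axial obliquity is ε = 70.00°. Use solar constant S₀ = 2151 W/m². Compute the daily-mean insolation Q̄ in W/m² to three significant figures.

Solar longitude: λ_s = 360° × (208 − 76)/679.10 = 69.975°.
sin δ = sin 70.00° × sin 69.975° = 0.88288, so δ = +61.992°.
cos H₀ = −tan(+31.3°) tan(+61.992°) = -1.1431 ≤ −1 ⇒ polar day, H₀ = π.
Bracket: H₀ sin φ sin δ + cos φ cos δ sin H₀ = 3.1416×0.51952×0.88288 + 0.85446×0.46960×0.00000 = 1.440970 + 0.000000 = 1.440970.
Q̄ = (S₀/π) × [bracket] = (2151/π) × 1.440970 = 986.6 W/m².

Q̄ ≈ 987 W/m²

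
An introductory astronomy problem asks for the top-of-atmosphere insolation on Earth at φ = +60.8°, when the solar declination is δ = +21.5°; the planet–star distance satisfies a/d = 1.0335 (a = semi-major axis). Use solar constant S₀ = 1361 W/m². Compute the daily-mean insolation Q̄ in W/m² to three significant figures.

Q̄ ≈ 497 W/m²

cos H₀ = −tan(+60.8°) tan(+21.500°) = -0.7048, H₀ = 2.3530 rad.
Bracket: H₀ sin φ sin δ + cos φ cos δ sin H₀ = 2.3530×0.87292×0.36650 + 0.48786×0.93042×0.70939 = 0.752784 + 0.322003 = 1.074787.
Inverse-square distance factor (a/d)² = 1.0335² = 1.068122.
Q̄ = (S₀/π) × 1.068122 × [bracket] = (1361/π) × 1.068122 × 1.074787 = 497.3 W/m².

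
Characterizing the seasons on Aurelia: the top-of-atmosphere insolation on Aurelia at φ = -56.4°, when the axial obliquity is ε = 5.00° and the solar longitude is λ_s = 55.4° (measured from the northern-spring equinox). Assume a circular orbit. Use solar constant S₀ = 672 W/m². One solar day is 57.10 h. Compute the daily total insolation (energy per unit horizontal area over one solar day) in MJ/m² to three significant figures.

Solar declination: sin δ = sin ε · sin λ_s = sin 5.00° × sin 55.4° = 0.07174, so δ = +4.114°.
cos H₀ = −tan(-56.4°) tan(+4.114°) = 0.1083, H₀ = 1.4623 rad.
Bracket: H₀ sin φ sin δ + cos φ cos δ sin H₀ = 1.4623×-0.83292×0.07174 + 0.55339×0.99742×0.99412 = -0.087378 + 0.548717 = 0.461339.
Q̄ = (S₀/π) × [bracket] = (672/π) × 0.461339 = 98.682 W/m².
Daily total = Q̄ × 57.10 h × 3600 s/h = 98.682 × 57.10 × 3600 / 10⁶ = 20.29 MJ/m².

20.3 MJ/m²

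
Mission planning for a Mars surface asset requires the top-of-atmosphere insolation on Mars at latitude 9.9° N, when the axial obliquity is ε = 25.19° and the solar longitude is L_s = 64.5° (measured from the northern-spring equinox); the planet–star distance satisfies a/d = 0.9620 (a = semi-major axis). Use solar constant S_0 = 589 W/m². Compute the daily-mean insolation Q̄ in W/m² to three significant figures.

Q̄ ≈ 176 W/m²

Solar declination: sin δ = sin ε · sin L_s = sin 25.19° × sin 64.5° = 0.38416, so δ = +22.592°.
cos h₀ = −tan(+9.9°) tan(+22.592°) = -0.0726, h₀ = 1.6435 rad.
Bracket: h₀ sin ϕ sin δ + cos ϕ cos δ sin h₀ = 1.6435×0.17193×0.38416 + 0.98511×0.92327×0.99736 = 0.108551 + 0.907121 = 1.015672.
Inverse-square distance factor (a/d)² = 0.9620² = 0.925444.
Q̄ = (S_0/π) × 0.925444 × [bracket] = (589/π) × 0.925444 × 1.015672 = 176.2 W/m².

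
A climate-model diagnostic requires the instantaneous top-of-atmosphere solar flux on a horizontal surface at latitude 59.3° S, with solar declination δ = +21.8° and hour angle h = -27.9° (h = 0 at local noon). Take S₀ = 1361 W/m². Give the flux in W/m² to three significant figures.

cos θ_z = sin φ sin δ + cos φ cos δ cos h = -0.319321 + 0.418933 = 0.099612.
Flux = S₀ · cos θ_z = 1361 × 0.099612 = 135.6 W/m².

136 W/m²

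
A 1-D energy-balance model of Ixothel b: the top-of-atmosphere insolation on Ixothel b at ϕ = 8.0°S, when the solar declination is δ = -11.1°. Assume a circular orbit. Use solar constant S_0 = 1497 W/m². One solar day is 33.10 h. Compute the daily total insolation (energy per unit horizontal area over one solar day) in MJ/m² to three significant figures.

57.6 MJ/m²

cos h₀ = −tan(-8.0°) tan(-11.100°) = -0.0276, h₀ = 1.5984 rad.
Bracket: h₀ sin ϕ sin δ + cos ϕ cos δ sin h₀ = 1.5984×-0.13917×-0.19252 + 0.99027×0.98129×0.99962 = 0.042826 + 0.971373 = 1.014199.
Q̄ = (S_0/π) × [bracket] = (1497/π) × 1.014199 = 483.28 W/m².
Daily total = Q̄ × 33.10 h × 3600 s/h = 483.28 × 33.10 × 3600 / 10⁶ = 57.59 MJ/m².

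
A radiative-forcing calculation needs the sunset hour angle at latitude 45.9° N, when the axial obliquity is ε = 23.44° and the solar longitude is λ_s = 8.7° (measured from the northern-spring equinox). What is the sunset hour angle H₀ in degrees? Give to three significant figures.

H₀ = 93.6°

Solar declination: sin δ = sin ε · sin λ_s = sin 23.44° × sin 8.7° = 0.06017, so δ = +3.450°.
cos H₀ = −tan φ · tan δ = −tan(+45.9°) × tan(+3.450°) = -0.0622, so H₀ = 1.6330 rad = 93.57°.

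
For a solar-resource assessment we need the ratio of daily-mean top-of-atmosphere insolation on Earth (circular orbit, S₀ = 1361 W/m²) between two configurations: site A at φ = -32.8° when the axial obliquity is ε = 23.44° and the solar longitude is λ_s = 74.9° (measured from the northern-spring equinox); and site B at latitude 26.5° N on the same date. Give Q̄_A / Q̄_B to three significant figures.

Q̄_A / Q̄_B ≈ 0.429

— Configuration A (φ=-32.8°):
Solar declination: sin δ = sin ε · sin λ_s = sin 23.44° × sin 74.9° = 0.38405, so δ = +22.585°.
cos H₀ = −tan(-32.8°) tan(+22.585°) = 0.2681, H₀ = 1.2994 rad.
Bracket: H₀ sin φ sin δ + cos φ cos δ sin H₀ = 1.2994×-0.54171×0.38405 + 0.84057×0.92331×0.96340 = -0.270332 + 0.747701 = 0.477369.
Q̄ = (S₀/π) × [bracket] = (1361/π) × 0.477369 = 206.81 W/m².
— Configuration B (φ=+26.5°):
cos H₀ = −tan(+26.5°) tan(+22.585°) = -0.2074, H₀ = 1.7797 rad.
Bracket: H₀ sin φ sin δ + cos φ cos δ sin H₀ = 1.7797×0.44620×0.38405 + 0.89493×0.92331×0.97826 = 0.304975 + 0.808334 = 1.113309.
Q̄ = (S₀/π) × [bracket] = (1361/π) × 1.113309 = 482.31 W/m².
Ratio Q̄_A / Q̄_B = 206.81 / 482.31 = 0.4288.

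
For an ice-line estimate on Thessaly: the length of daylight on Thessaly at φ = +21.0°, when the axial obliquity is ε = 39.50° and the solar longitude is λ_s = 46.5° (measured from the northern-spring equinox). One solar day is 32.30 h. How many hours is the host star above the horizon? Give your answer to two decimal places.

18.22 h

Solar declination: sin δ = sin ε · sin λ_s = sin 39.50° × sin 46.5° = 0.46139, so δ = +27.477°.
cos H₀ = −tan φ · tan δ = −tan(+21.0°) × tan(+27.477°) = -0.1996, so H₀ = 1.7718 rad = 101.52°.
Daylight = 2H₀/(2π) × 32.30 h = (1.7718/π) × 32.30 = 18.22 h.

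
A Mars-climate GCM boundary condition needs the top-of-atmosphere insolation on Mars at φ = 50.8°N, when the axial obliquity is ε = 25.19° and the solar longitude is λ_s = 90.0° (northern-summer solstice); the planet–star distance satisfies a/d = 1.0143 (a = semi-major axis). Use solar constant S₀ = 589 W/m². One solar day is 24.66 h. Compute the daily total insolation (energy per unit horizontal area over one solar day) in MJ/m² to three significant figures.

Solar declination: sin δ = sin ε · sin λ_s = sin 25.19° × sin 90.0° = 0.42562, so δ = +25.190°.
cos H₀ = −tan(+50.8°) tan(+25.190°) = -0.5767, H₀ = 2.1855 rad.
Bracket: H₀ sin φ sin δ + cos φ cos δ sin H₀ = 2.1855×0.77494×0.42562 + 0.63203×0.90490×0.81695 = 0.720843 + 0.467233 = 1.188076.
Inverse-square distance factor (a/d)² = 1.0143² = 1.028804.
Q̄ = (S₀/π) × 1.028804 × [bracket] = (589/π) × 1.028804 × 1.188076 = 229.16 W/m².
Daily total = Q̄ × 24.66 h × 3600 s/h = 229.16 × 24.66 × 3600 / 10⁶ = 20.34 MJ/m².

20.3 MJ/m²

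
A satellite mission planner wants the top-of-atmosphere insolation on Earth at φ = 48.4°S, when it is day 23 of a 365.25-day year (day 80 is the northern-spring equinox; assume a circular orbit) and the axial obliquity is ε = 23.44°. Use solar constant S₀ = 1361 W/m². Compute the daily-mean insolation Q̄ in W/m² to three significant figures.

Q̄ ≈ 461 W/m²

Solar longitude: λ_s = 360° × (23 − 80)/365.25 = -56.181°, i.e. -56.181° + 360° = 303.819°.
sin δ = sin 23.44° × sin 303.819° = -0.33048, so δ = -19.298°.
cos H₀ = −tan(-48.4°) tan(-19.298°) = -0.3944, H₀ = 1.9762 rad.
Bracket: H₀ sin φ sin δ + cos φ cos δ sin H₀ = 1.9762×-0.74780×-0.33048 + 0.66393×0.94381×0.91894 = 0.488384 + 0.575830 = 1.064214.
Q̄ = (S₀/π) × [bracket] = (1361/π) × 1.064214 = 461.0 W/m².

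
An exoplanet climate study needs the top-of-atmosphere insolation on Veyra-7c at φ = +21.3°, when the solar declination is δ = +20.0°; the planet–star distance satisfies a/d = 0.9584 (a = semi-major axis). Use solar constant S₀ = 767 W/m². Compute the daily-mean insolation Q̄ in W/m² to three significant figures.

cos H₀ = −tan(+21.3°) tan(+20.000°) = -0.1419, H₀ = 1.7132 rad.
Bracket: H₀ sin φ sin δ + cos φ cos δ sin H₀ = 1.7132×0.36325×0.34202 + 0.93169×0.93969×0.98988 = 0.212846 + 0.866640 = 1.079486.
Inverse-square distance factor (a/d)² = 0.9584² = 0.918531.
Q̄ = (S₀/π) × 0.918531 × [bracket] = (767/π) × 0.918531 × 1.079486 = 242.1 W/m².

Q̄ ≈ 242 W/m²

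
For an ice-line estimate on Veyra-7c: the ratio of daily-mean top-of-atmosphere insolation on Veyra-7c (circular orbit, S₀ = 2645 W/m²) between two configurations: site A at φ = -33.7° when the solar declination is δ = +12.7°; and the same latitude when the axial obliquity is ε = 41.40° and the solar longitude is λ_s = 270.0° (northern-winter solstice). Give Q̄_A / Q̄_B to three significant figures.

Q̄_A / Q̄_B ≈ 0.480

— Configuration A (φ=-33.7°):
cos H₀ = −tan(-33.7°) tan(+12.700°) = 0.1503, H₀ = 1.4199 rad.
Bracket: H₀ sin φ sin δ + cos φ cos δ sin H₀ = 1.4199×-0.55484×0.21985 + 0.83195×0.97553×0.98864 = -0.173202 + 0.802372 = 0.629170.
Q̄ = (S₀/π) × [bracket] = (2645/π) × 0.629170 = 529.72 W/m².
— Configuration B (φ=-33.7°):
Solar declination: sin δ = sin ε · sin λ_s = sin 41.40° × sin 270.0° = -0.66131, so δ = -41.400°.
cos H₀ = −tan(-33.7°) tan(-41.400°) = -0.5880, H₀ = 2.1993 rad.
Bracket: H₀ sin φ sin δ + cos φ cos δ sin H₀ = 2.1993×-0.55484×-0.66131 + 0.83195×0.75011×0.80889 = 0.806970 + 0.504791 = 1.311761.
Q̄ = (S₀/π) × [bracket] = (2645/π) × 1.311761 = 1104.4 W/m².
Ratio Q̄_A / Q̄_B = 529.72 / 1104.4 = 0.4796.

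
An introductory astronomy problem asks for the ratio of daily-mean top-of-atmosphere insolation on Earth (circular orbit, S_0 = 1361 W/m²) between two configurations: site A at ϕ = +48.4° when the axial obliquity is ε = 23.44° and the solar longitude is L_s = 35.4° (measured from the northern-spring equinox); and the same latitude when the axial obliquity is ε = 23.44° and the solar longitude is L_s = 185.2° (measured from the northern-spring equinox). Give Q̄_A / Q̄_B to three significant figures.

Q̄_A / Q̄_B ≈ 1.51

— Configuration A (ϕ=+48.4°):
Solar declination: sin δ = sin ε · sin L_s = sin 23.44° × sin 35.4° = 0.23043, so δ = +13.322°.
cos h₀ = −tan(+48.4°) tan(+13.322°) = -0.2667, h₀ = 1.8408 rad.
Bracket: h₀ sin ϕ sin δ + cos ϕ cos δ sin h₀ = 1.8408×0.74780×0.23043 + 0.66393×0.97309×0.96377 = 0.317198 + 0.622657 = 0.939855.
Q̄ = (S_0/π) × [bracket] = (1361/π) × 0.939855 = 407.16 W/m².
— Configuration B (ϕ=+48.4°):
Solar declination: sin δ = sin ε · sin L_s = sin 23.44° × sin 185.2° = -0.03605, so δ = -2.066°.
cos h₀ = −tan(+48.4°) tan(-2.066°) = 0.0406, h₀ = 1.5302 rad.
Bracket: h₀ sin ϕ sin δ + cos ϕ cos δ sin h₀ = 1.5302×0.74780×-0.03605 + 0.66393×0.99935×0.99917 = -0.041251 + 0.662948 = 0.621697.
Q̄ = (S_0/π) × [bracket] = (1361/π) × 0.621697 = 269.33 W/m².
Ratio Q̄_A / Q̄_B = 407.16 / 269.33 = 1.512.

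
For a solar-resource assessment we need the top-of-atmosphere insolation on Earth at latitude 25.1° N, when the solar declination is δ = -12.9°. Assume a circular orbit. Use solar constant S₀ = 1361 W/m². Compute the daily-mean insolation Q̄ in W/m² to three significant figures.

Q̄ ≈ 320 W/m²

cos H₀ = −tan(+25.1°) tan(-12.900°) = 0.1073, H₀ = 1.4633 rad.
Bracket: H₀ sin φ sin δ + cos φ cos δ sin H₀ = 1.4633×0.42420×-0.22325 + 0.90557×0.97476×0.99423 = -0.138578 + 0.877620 = 0.739042.
Q̄ = (S₀/π) × [bracket] = (1361/π) × 0.739042 = 320.2 W/m².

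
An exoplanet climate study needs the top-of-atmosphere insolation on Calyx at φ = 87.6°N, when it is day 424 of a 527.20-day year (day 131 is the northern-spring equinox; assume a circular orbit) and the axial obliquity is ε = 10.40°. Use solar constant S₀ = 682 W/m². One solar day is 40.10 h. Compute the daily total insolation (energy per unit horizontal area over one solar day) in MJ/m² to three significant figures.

Solar longitude: λ_s = 360° × (424 − 131)/527.20 = 200.076°.
sin δ = sin 10.40° × sin 200.076° = -0.06197, so δ = -3.553°.
cos H₀ = −tan(+87.6°) tan(-3.553°) = 1.4813 ≥ 1 ⇒ polar night, H₀ = 0 and Q̄ = 0.
Daily total = Q̄ × 40.10 h × 3600 s/h = 0.00 MJ/m².

0.00 MJ/m²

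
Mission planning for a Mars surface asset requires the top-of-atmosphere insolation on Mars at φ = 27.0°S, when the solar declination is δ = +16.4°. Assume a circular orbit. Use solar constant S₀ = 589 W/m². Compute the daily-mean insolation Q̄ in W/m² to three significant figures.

cos H₀ = −tan(-27.0°) tan(+16.400°) = 0.1500, H₀ = 1.4203 rad.
Bracket: H₀ sin φ sin δ + cos φ cos δ sin H₀ = 1.4203×-0.45399×0.28234 + 0.89101×0.95931×0.98869 = -0.182053 + 0.845088 = 0.663035.
Q̄ = (S₀/π) × [bracket] = (589/π) × 0.663035 = 124.3 W/m².

Q̄ ≈ 124 W/m²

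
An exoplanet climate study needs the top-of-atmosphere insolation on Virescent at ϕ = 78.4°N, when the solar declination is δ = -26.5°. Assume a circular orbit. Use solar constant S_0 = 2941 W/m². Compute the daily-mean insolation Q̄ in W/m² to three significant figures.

Q̄ ≈ 0.00 W/m²

cos h₀ = −tan(+78.4°) tan(-26.500°) = 2.4289 ≥ 1 ⇒ polar night, h₀ = 0 and Q̄ = 0.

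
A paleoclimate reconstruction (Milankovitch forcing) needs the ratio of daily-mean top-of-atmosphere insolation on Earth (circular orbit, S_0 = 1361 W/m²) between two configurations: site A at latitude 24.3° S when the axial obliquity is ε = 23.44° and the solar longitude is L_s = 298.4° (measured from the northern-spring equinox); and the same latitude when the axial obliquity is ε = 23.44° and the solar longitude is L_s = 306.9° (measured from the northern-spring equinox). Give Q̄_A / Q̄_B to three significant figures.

Q̄_A / Q̄_B ≈ 1.01

— Configuration A (ϕ=-24.3°):
Solar declination: sin δ = sin ε · sin L_s = sin 23.44° × sin 298.4° = -0.34991, so δ = -20.482°.
cos h₀ = −tan(-24.3°) tan(-20.482°) = -0.1687, h₀ = 1.7403 rad.
Bracket: h₀ sin ϕ sin δ + cos ϕ cos δ sin h₀ = 1.7403×-0.41151×-0.34991 + 0.91140×0.93678×0.98568 = 0.250588 + 0.841555 = 1.092143.
Q̄ = (S_0/π) × [bracket] = (1361/π) × 1.092143 = 473.14 W/m².
— Configuration B (ϕ=-24.3°):
Solar declination: sin δ = sin ε · sin L_s = sin 23.44° × sin 306.9° = -0.31811, so δ = -18.548°.
cos h₀ = −tan(-24.3°) tan(-18.548°) = -0.1515, h₀ = 1.7229 rad.
Bracket: h₀ sin ϕ sin δ + cos ϕ cos δ sin h₀ = 1.7229×-0.41151×-0.31811 + 0.91140×0.94806×0.98846 = 0.225537 + 0.854091 = 1.079628.
Q̄ = (S_0/π) × [bracket] = (1361/π) × 1.079628 = 467.72 W/m².
Ratio Q̄_A / Q̄_B = 473.14 / 467.72 = 1.012.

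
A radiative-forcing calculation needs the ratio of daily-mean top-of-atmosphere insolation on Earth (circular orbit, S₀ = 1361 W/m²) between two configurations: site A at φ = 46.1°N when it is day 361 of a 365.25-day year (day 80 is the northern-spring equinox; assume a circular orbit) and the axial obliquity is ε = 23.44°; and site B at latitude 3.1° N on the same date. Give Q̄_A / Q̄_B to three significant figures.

Q̄_A / Q̄_B ≈ 0.288

— Configuration A (φ=+46.1°):
Solar longitude: λ_s = 360° × (361 − 80)/365.25 = 276.961°.
sin δ = sin 23.44° × sin 276.961° = -0.39486, so δ = -23.257°.
cos H₀ = −tan(+46.1°) tan(-23.257°) = 0.4466, H₀ = 1.1078 rad.
Bracket: H₀ sin φ sin δ + cos φ cos δ sin H₀ = 1.1078×0.72055×-0.39486 + 0.69340×0.91874×0.89473 = -0.315187 + 0.569992 = 0.254805.
Q̄ = (S₀/π) × [bracket] = (1361/π) × 0.254805 = 110.39 W/m².
— Configuration B (φ=+3.1°):
cos H₀ = −tan(+3.1°) tan(-23.257°) = 0.0233, H₀ = 1.5475 rad.
Bracket: H₀ sin φ sin δ + cos φ cos δ sin H₀ = 1.5475×0.05408×-0.39486 + 0.99854×0.91874×0.99973 = -0.033045 + 0.917151 = 0.884106.
Q̄ = (S₀/π) × [bracket] = (1361/π) × 0.884106 = 383.01 W/m².
Ratio Q̄_A / Q̄_B = 110.39 / 383.01 = 0.2882.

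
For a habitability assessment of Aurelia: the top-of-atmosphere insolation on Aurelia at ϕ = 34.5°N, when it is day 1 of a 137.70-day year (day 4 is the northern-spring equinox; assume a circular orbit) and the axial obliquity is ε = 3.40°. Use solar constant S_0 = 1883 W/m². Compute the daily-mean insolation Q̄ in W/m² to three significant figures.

Q̄ ≈ 490 W/m²

Solar longitude: L_s = 360° × (1 − 4)/137.70 = -7.843°, i.e. -7.843° + 360° = 352.157°.
sin δ = sin 3.40° × sin 352.157° = -0.00809, so δ = -0.464°.
cos h₀ = −tan(+34.5°) tan(-0.464°) = 0.0056, h₀ = 1.5652 rad.
Bracket: h₀ sin ϕ sin δ + cos ϕ cos δ sin h₀ = 1.5652×0.56641×-0.00809 + 0.82413×0.99997×0.99998 = -0.007172 + 0.824089 = 0.816917.
Q̄ = (S_0/π) × [bracket] = (1883/π) × 0.816917 = 489.6 W/m².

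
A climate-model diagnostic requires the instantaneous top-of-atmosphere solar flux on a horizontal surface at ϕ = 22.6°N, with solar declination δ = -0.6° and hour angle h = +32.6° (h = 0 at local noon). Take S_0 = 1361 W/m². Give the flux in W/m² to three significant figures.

cos θ_z = sin ϕ sin δ + cos ϕ cos δ cos h = -0.004024 + 0.777718 = 0.773694.
Flux = S_0 · cos θ_z = 1361 × 0.773694 = 1053 W/m².

1.05e+03 W/m²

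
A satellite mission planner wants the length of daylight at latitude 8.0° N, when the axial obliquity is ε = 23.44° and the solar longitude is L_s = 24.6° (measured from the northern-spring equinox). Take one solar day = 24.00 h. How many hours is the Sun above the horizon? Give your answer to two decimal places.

Solar declination: sin δ = sin ε · sin L_s = sin 23.44° × sin 24.6° = 0.16559, so δ = +9.532°.
cos h₀ = −tan ϕ · tan δ = −tan(+8.0°) × tan(+9.532°) = -0.0236, so h₀ = 1.5944 rad = 91.35°.
Daylight = 2h₀/(2π) × 24.00 h = (1.5944/π) × 24.00 = 12.18 h.

12.18 h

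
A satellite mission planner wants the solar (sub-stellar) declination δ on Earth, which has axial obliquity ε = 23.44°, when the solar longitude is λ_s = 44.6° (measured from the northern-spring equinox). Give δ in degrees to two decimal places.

sin δ = sin ε · sin λ_s = sin 23.44° × sin 44.6° = 0.279308.
δ = arcsin(0.279308) = +16.22°.

δ = +16.22°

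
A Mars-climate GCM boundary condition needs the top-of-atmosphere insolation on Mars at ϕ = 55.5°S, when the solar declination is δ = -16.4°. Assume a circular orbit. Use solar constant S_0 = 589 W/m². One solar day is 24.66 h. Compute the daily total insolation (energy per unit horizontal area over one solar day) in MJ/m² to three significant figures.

16.0 MJ/m²

cos h₀ = −tan(-55.5°) tan(-16.400°) = -0.4282, h₀ = 2.0133 rad.
Bracket: h₀ sin ϕ sin δ + cos ϕ cos δ sin h₀ = 2.0133×-0.82413×-0.28234 + 0.56641×0.95931×0.90367 = 0.468464 + 0.491021 = 0.959485.
Q̄ = (S_0/π) × [bracket] = (589/π) × 0.959485 = 179.89 W/m².
Daily total = Q̄ × 24.66 h × 3600 s/h = 179.89 × 24.66 × 3600 / 10⁶ = 15.97 MJ/m².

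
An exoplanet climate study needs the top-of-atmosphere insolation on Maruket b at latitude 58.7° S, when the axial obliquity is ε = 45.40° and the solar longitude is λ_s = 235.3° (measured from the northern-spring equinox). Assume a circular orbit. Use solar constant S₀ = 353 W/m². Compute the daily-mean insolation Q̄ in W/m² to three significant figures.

Solar declination: sin δ = sin ε · sin λ_s = sin 45.40° × sin 235.3° = -0.58539, so δ = -35.830°.
cos H₀ = −tan(-58.7°) tan(-35.830°) = -1.1875 ≤ −1 ⇒ polar day, H₀ = π.
Bracket: H₀ sin φ sin δ + cos φ cos δ sin H₀ = 3.1416×-0.85446×-0.58539 + 0.51952×0.81075×0.00000 = 1.571404 + 0.000000 = 1.571404.
Q̄ = (S₀/π) × [bracket] = (353/π) × 1.571404 = 176.6 W/m².

Q̄ ≈ 177 W/m²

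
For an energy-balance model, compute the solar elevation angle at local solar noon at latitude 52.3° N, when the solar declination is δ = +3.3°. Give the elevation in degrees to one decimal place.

At local noon the hour angle is zero, so the zenith angle equals |φ − δ| = |+52.3° − (+3.300°)| = 49.000°.
Elevation = 90° − 49.000° = 41.0°.

41.0°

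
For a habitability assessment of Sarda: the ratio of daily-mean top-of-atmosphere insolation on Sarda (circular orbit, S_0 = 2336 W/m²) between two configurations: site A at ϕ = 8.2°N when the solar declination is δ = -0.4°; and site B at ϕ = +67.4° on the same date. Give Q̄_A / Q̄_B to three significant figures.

Q̄_A / Q̄_B ≈ 2.64

— Configuration A (ϕ=+8.2°):
cos h₀ = −tan(+8.2°) tan(-0.400°) = 0.0010, h₀ = 1.5698 rad.
Bracket: h₀ sin ϕ sin δ + cos ϕ cos δ sin h₀ = 1.5698×0.14263×-0.00698 + 0.98978×0.99998×1.00000 = -0.001563 + 0.989760 = 0.988197.
Q̄ = (S_0/π) × [bracket] = (2336/π) × 0.988197 = 734.80 W/m².
— Configuration B (ϕ=+67.4°):
cos h₀ = −tan(+67.4°) tan(-0.400°) = 0.0168, h₀ = 1.5540 rad.
Bracket: h₀ sin ϕ sin δ + cos ϕ cos δ sin h₀ = 1.5540×0.92321×-0.00698 + 0.38430×0.99998×0.99986 = -0.010014 + 0.384239 = 0.374225.
Q̄ = (S_0/π) × [bracket] = (2336/π) × 0.374225 = 278.26 W/m².
Ratio Q̄_A / Q̄_B = 734.80 / 278.26 = 2.641.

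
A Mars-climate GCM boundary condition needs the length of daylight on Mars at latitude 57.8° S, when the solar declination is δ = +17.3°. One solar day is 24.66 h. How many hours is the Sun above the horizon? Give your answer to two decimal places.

8.27 h

cos h₀ = −tan ϕ · tan δ = −tan(-57.8°) × tan(+17.300°) = 0.4946, so h₀ = 1.0534 rad = 60.36°.
Daylight = 2h₀/(2π) × 24.66 h = (1.0534/π) × 24.66 = 8.27 h.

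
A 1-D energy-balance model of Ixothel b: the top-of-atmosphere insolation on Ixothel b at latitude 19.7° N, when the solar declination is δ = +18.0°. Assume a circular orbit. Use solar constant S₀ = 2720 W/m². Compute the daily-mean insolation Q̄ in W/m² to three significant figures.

cos H₀ = −tan(+19.7°) tan(+18.000°) = -0.1163, H₀ = 1.6874 rad.
Bracket: H₀ sin φ sin δ + cos φ cos δ sin H₀ = 1.6874×0.33710×0.30902 + 0.94147×0.95106×0.99321 = 0.175778 + 0.889315 = 1.065093.
Q̄ = (S₀/π) × [bracket] = (2720/π) × 1.065093 = 922.2 W/m².

Q̄ ≈ 922 W/m²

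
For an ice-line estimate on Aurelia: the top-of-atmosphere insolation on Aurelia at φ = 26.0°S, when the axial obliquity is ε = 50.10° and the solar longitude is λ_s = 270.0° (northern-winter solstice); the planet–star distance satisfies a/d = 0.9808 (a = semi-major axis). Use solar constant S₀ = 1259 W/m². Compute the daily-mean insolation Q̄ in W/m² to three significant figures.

Q̄ ≈ 465 W/m²

Solar declination: sin δ = sin ε · sin λ_s = sin 50.10° × sin 270.0° = -0.76717, so δ = -50.100°.
cos H₀ = −tan(-26.0°) tan(-50.100°) = -0.5833, H₀ = 2.1936 rad.
Bracket: H₀ sin φ sin δ + cos φ cos δ sin H₀ = 2.1936×-0.43837×-0.76717 + 0.89879×0.64145×0.81224 = 0.737717 + 0.468280 = 1.205997.
Inverse-square distance factor (a/d)² = 0.9808² = 0.961969.
Q̄ = (S₀/π) × 0.961969 × [bracket] = (1259/π) × 0.961969 × 1.205997 = 464.9 W/m².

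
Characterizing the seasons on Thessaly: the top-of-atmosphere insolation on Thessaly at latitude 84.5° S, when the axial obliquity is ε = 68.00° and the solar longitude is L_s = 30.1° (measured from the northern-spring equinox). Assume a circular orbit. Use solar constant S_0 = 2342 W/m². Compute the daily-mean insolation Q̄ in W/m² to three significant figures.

Q̄ ≈ 0.00 W/m²

Solar declination: sin δ = sin ε · sin L_s = sin 68.00° × sin 30.1° = 0.46499, so δ = +27.710°.
cos h₀ = −tan(-84.5°) tan(+27.710°) = 5.4547 ≥ 1 ⇒ polar night, h₀ = 0 and Q̄ = 0.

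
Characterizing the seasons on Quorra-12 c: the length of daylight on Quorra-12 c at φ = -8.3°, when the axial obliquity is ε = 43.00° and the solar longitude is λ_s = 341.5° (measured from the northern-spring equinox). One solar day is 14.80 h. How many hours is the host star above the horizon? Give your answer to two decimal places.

Solar declination: sin δ = sin ε · sin λ_s = sin 43.00° × sin 341.5° = -0.21640, so δ = -12.498°.
cos H₀ = −tan φ · tan δ = −tan(-8.3°) × tan(-12.498°) = -0.0323, so H₀ = 1.6031 rad = 91.85°.
Daylight = 2H₀/(2π) × 14.80 h = (1.6031/π) × 14.80 = 7.55 h.

7.55 h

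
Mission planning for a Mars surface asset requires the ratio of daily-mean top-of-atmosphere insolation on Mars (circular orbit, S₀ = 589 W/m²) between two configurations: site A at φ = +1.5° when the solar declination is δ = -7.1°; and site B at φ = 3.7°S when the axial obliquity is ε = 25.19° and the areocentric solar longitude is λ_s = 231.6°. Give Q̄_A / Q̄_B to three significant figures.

Q̄_A / Q̄_B ≈ 1.01

— Configuration A (φ=+1.5°):
cos H₀ = −tan(+1.5°) tan(-7.100°) = 0.0033, H₀ = 1.5675 rad.
Bracket: H₀ sin φ sin δ + cos φ cos δ sin H₀ = 1.5675×0.02618×-0.12360 + 0.99966×0.99233×0.99999 = -0.005072 + 0.991983 = 0.986911.
Q̄ = (S₀/π) × [bracket] = (589/π) × 0.986911 = 185.03 W/m².
— Configuration B (φ=-3.7°):
sin δ = sin 25.19° × sin 231.6° = -0.33356, so δ = -19.485°.
cos H₀ = −tan(-3.7°) tan(-19.485°) = -0.0229, H₀ = 1.5937 rad.
Bracket: H₀ sin φ sin δ + cos φ cos δ sin H₀ = 1.5937×-0.06453×-0.33356 + 0.99792×0.94273×0.99974 = 0.034304 + 0.940525 = 0.974829.
Q̄ = (S₀/π) × [bracket] = (589/π) × 0.974829 = 182.77 W/m².
Ratio Q̄_A / Q̄_B = 185.03 / 182.77 = 1.012.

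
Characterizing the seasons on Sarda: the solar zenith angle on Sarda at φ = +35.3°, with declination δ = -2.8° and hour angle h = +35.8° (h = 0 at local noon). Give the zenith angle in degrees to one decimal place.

θ_z = 50.7°

cos θ_z = sin φ sin δ + cos φ cos δ cos h = -0.028228 + 0.661149 = 0.632921.
θ_z = arccos(0.632921) = 50.7°.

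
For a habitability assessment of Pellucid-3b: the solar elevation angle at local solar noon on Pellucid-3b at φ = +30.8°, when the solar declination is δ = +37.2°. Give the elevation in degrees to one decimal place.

83.6°

At local noon the hour angle is zero, so the zenith angle equals |φ − δ| = |+30.8° − (+37.200°)| = 6.400°.
Elevation = 90° − 6.400° = 83.6°.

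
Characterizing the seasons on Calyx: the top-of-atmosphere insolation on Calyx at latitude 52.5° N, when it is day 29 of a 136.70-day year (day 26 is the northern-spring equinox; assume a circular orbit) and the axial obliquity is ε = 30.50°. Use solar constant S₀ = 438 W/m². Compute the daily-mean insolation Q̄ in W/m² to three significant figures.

Q̄ ≈ 97.1 W/m²

Solar longitude: λ_s = 360° × (29 − 26)/136.70 = 7.901°.
sin δ = sin 30.50° × sin 7.901° = 0.06976, so δ = +4.000°.
cos H₀ = −tan(+52.5°) tan(+4.000°) = -0.0911, H₀ = 1.6621 rad.
Bracket: H₀ sin φ sin δ + cos φ cos δ sin H₀ = 1.6621×0.79335×0.06976 + 0.60876×0.99756×0.99584 = 0.091987 + 0.604748 = 0.696735.
Q̄ = (S₀/π) × [bracket] = (438/π) × 0.696735 = 97.14 W/m².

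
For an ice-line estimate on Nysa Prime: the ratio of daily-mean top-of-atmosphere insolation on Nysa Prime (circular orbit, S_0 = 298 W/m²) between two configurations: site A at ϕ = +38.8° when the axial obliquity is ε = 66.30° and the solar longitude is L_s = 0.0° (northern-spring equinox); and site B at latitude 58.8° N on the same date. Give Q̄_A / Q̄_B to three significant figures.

— Configuration A (ϕ=+38.8°):
Solar declination: sin δ = sin ε · sin L_s = sin 66.30° × sin 0.0° = 0.00000, so δ = +0.000°.
cos h₀ = −tan(+38.8°) tan(+0.000°) = -0.0000, h₀ = 1.5708 rad.
Bracket: h₀ sin ϕ sin δ + cos ϕ cos δ sin h₀ = 1.5708×0.62660×0.00000 + 0.77934×1.00000×1.00000 = 0.000000 + 0.779340 = 0.779340.
Q̄ = (S_0/π) × [bracket] = (298/π) × 0.779340 = 73.925 W/m².
— Configuration B (ϕ=+58.8°):
cos h₀ = −tan(+58.8°) tan(+0.000°) = -0.0000, h₀ = 1.5708 rad.
Bracket: h₀ sin ϕ sin δ + cos ϕ cos δ sin h₀ = 1.5708×0.85536×0.00000 + 0.51803×1.00000×1.00000 = 0.000000 + 0.518030 = 0.518030.
Q̄ = (S_0/π) × [bracket] = (298/π) × 0.518030 = 49.138 W/m².
Ratio Q̄_A / Q̄_B = 73.925 / 49.138 = 1.504.

Q̄_A / Q̄_B ≈ 1.50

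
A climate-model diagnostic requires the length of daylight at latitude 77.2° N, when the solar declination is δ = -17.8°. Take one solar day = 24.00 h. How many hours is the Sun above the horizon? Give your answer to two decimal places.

cos h₀ = −tan ϕ · tan δ = 1.4132 ≥ 1, so the Sun never rises (polar night) and h₀ = 0.
Daylight = 2h₀/(2π) × 24.00 h = (0.0000/π) × 24.00 = 0.00 h.

0.00 h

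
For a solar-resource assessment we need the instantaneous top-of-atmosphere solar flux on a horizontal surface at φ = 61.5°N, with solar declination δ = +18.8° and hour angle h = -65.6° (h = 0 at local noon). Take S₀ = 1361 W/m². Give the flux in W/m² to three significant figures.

639 W/m²

cos θ_z = sin φ sin δ + cos φ cos δ cos h = 0.283213 + 0.186600 = 0.469813.
Flux = S₀ · cos θ_z = 1361 × 0.469813 = 639.4 W/m².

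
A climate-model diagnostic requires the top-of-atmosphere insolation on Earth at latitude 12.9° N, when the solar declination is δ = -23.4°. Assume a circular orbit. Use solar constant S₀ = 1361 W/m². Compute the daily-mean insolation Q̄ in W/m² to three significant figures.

cos H₀ = −tan(+12.9°) tan(-23.400°) = 0.0991, H₀ = 1.4715 rad.
Bracket: H₀ sin φ sin δ + cos φ cos δ sin H₀ = 1.4715×0.22325×-0.39715 + 0.97476×0.91775×0.99508 = -0.130469 + 0.890185 = 0.759716.
Q̄ = (S₀/π) × [bracket] = (1361/π) × 0.759716 = 329.1 W/m².

Q̄ ≈ 329 W/m²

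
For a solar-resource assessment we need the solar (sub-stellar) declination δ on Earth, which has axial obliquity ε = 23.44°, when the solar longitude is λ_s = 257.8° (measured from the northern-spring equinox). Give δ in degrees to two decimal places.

sin δ = sin ε · sin λ_s = sin 23.44° × sin 257.8° = -0.388805.
δ = arcsin(-0.388805) = -22.88°.

δ = -22.88°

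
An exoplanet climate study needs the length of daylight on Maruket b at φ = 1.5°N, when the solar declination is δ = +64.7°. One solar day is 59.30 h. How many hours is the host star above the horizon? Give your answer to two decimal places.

cos H₀ = −tan φ · tan δ = −tan(+1.5°) × tan(+64.700°) = -0.0554, so H₀ = 1.6262 rad = 93.18°.
Daylight = 2H₀/(2π) × 59.30 h = (1.6262/π) × 59.30 = 30.70 h.

30.70 h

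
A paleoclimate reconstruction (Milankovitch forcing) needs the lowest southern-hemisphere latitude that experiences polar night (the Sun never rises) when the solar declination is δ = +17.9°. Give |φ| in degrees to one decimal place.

Polar night requires cos H₀ = −tan φ tan δ ≥ 1, i.e. tan φ tan δ ≤ −1.
The boundary is |tan φ| · |tan δ| = 1, so |φ| = 90° − |δ| = 90° − 17.9° = 72.1° in the southern hemisphere.

|φ| = 72.1°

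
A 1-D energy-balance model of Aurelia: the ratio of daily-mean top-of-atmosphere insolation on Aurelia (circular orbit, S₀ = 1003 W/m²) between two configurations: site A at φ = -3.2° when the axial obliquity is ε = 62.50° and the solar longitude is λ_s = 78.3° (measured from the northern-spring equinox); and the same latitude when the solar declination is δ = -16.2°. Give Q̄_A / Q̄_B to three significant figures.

— Configuration A (φ=-3.2°):
Solar declination: sin δ = sin ε · sin λ_s = sin 62.50° × sin 78.3° = 0.86858, so δ = +60.294°.
cos H₀ = −tan(-3.2°) tan(+60.294°) = 0.0980, H₀ = 1.4726 rad.
Bracket: H₀ sin φ sin δ + cos φ cos δ sin H₀ = 1.4726×-0.05582×0.86858 + 0.99844×0.49555×0.99519 = -0.071398 + 0.492397 = 0.420999.
Q̄ = (S₀/π) × [bracket] = (1003/π) × 0.420999 = 134.41 W/m².
— Configuration B (φ=-3.2°):
cos H₀ = −tan(-3.2°) tan(-16.200°) = -0.0162, H₀ = 1.5870 rad.
Bracket: H₀ sin φ sin δ + cos φ cos δ sin H₀ = 1.5870×-0.05582×-0.27899 + 0.99844×0.96029×0.99987 = 0.024715 + 0.958667 = 0.983382.
Q̄ = (S₀/π) × [bracket] = (1003/π) × 0.983382 = 313.96 W/m².
Ratio Q̄_A / Q̄_B = 134.41 / 313.96 = 0.4281.

Q̄_A / Q̄_B ≈ 0.428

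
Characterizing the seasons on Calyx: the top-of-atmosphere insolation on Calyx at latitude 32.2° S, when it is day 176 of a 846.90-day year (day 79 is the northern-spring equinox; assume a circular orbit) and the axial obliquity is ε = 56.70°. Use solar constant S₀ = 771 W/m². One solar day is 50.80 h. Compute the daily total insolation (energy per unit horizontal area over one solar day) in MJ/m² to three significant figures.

Solar longitude: λ_s = 360° × (176 − 79)/846.90 = 41.233°.
sin δ = sin 56.70° × sin 41.233° = 0.55090, so δ = +33.429°.
cos H₀ = −tan(-32.2°) tan(+33.429°) = 0.4157, H₀ = 1.1421 rad.
Bracket: H₀ sin φ sin δ + cos φ cos δ sin H₀ = 1.1421×-0.53288×0.55090 + 0.84619×0.83457×0.90951 = -0.335279 + 0.642300 = 0.307021.
Q̄ = (S₀/π) × [bracket] = (771/π) × 0.307021 = 75.348 W/m².
Daily total = Q̄ × 50.80 h × 3600 s/h = 75.348 × 50.80 × 3600 / 10⁶ = 13.78 MJ/m².

13.8 MJ/m²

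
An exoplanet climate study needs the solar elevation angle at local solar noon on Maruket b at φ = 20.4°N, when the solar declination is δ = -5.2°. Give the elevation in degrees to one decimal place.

At local noon the hour angle is zero, so the zenith angle equals |φ − δ| = |+20.4° − (-5.200°)| = 25.600°.
Elevation = 90° − 25.600° = 64.4°.

64.4°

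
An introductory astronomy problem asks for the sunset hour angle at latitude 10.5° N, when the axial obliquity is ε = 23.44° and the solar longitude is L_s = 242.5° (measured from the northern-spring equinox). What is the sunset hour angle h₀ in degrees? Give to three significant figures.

Solar declination: sin δ = sin ε · sin L_s = sin 23.44° × sin 242.5° = -0.35284, so δ = -20.661°.
cos h₀ = −tan ϕ · tan δ = −tan(+10.5°) × tan(-20.661°) = 0.0699, so h₀ = 1.5008 rad = 85.99°.

h₀ = 86.0°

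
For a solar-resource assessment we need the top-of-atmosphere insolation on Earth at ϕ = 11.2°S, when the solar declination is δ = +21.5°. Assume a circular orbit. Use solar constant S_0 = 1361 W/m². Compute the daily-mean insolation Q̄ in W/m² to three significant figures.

Q̄ ≈ 348 W/m²

cos h₀ = −tan(-11.2°) tan(+21.500°) = 0.0780, h₀ = 1.4927 rad.
Bracket: h₀ sin ϕ sin δ + cos ϕ cos δ sin h₀ = 1.4927×-0.19423×0.36650 + 0.98096×0.93042×0.99695 = -0.106258 + 0.909921 = 0.803663.
Q̄ = (S_0/π) × [bracket] = (1361/π) × 0.803663 = 348.2 W/m².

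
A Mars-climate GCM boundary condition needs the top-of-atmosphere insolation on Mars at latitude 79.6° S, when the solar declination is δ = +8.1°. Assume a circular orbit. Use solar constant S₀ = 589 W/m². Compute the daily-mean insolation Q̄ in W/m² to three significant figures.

Q̄ ≈ 3.40 W/m²

cos H₀ = −tan(-79.6°) tan(+8.100°) = 0.7754, H₀ = 0.6834 rad.
Bracket: H₀ sin φ sin δ + cos φ cos δ sin H₀ = 0.6834×-0.98357×0.14090 + 0.18052×0.99002×0.63141 = -0.094709 + 0.112845 = 0.018136.
Q̄ = (S₀/π) × [bracket] = (589/π) × 0.018136 = 3.400 W/m².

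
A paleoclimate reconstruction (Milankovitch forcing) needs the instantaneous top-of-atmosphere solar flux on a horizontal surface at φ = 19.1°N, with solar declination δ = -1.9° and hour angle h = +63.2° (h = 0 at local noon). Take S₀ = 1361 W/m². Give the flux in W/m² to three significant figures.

565 W/m²

cos θ_z = sin φ sin δ + cos φ cos δ cos h = -0.010849 + 0.425822 = 0.414973.
Flux = S₀ · cos θ_z = 1361 × 0.414973 = 564.8 W/m².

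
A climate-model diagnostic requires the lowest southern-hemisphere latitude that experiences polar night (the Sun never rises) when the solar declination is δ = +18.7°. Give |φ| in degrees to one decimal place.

Polar night requires cos H₀ = −tan φ tan δ ≥ 1, i.e. tan φ tan δ ≤ −1.
The boundary is |tan φ| · |tan δ| = 1, so |φ| = 90° − |δ| = 90° − 18.7° = 71.3° in the southern hemisphere.

|φ| = 71.3°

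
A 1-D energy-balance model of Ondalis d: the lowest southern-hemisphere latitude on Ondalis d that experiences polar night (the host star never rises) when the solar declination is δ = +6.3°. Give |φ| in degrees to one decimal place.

Polar night requires cos H₀ = −tan φ tan δ ≥ 1, i.e. tan φ tan δ ≤ −1.
The boundary is |tan φ| · |tan δ| = 1, so |φ| = 90° − |δ| = 90° − 6.3° = 83.7° in the southern hemisphere.

|φ| = 83.7°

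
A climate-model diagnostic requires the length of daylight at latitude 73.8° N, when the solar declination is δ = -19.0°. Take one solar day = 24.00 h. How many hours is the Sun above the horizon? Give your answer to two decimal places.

0.00 h

cos H₀ = −tan φ · tan δ = 1.1852 ≥ 1, so the Sun never rises (polar night) and H₀ = 0.
Daylight = 2H₀/(2π) × 24.00 h = (0.0000/π) × 24.00 = 0.00 h.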